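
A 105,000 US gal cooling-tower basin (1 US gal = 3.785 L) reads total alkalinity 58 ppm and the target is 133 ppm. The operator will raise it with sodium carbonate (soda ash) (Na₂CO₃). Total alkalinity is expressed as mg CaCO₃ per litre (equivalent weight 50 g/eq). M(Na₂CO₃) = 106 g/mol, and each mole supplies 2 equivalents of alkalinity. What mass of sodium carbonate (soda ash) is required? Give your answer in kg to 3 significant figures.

Volume: 105,000 US gal × 3.785 L/gal = 397,425 L.
Alkalinity to add: (133 − 58) = 75 mg/L as CaCO₃ × 397,425 L = 29,810 g as CaCO₃.
Equivalents: 29,810 g ÷ 50 g/eq = 596.1 eq.
Each mole of Na₂CO₃ supplies 2 eq, so 596.1 / 2 = 298.1 mol.
Mass: 298.1 mol × 106 g/mol = 31,600 g.

31.6 kg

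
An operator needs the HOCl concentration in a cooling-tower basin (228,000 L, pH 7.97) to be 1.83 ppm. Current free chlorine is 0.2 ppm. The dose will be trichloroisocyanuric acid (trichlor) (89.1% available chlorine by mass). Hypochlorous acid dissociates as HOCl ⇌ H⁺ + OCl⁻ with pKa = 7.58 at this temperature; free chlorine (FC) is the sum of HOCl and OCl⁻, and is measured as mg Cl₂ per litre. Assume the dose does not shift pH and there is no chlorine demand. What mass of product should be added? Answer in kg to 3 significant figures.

1.57 kg

[OCl⁻]/[HOCl] = 10^(pH − pKa) = 10^(7.97 − 7.58) = 2.455; fraction as HOCl = 1/(1 + 2.455) = 0.2895.
Free chlorine required for 1.83 ppm HOCl: 1.83 / 0.2895 = 6.322 ppm.
FC to add: 6.322 − 0.2 = 6.122 mg/L as Cl₂.
Cl₂ equivalent: 6.122 mg/L × 228,000 L = 1396 g.
Product at 89.1% available Cl: 1396 / 0.891 = 1567 g.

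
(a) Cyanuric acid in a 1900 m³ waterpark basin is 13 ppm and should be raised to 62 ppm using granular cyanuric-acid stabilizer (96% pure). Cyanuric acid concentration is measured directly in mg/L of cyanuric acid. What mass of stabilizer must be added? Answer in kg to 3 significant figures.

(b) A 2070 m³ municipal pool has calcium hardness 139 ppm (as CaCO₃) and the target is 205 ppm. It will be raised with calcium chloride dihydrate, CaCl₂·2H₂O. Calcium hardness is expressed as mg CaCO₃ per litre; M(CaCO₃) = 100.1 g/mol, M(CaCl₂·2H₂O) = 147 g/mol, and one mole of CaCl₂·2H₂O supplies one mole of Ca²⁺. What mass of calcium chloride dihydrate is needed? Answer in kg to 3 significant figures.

(a) Volume: 1900 m³ = 1,900,000 L.
(a) CYA to add: (62 − 13) = 49 mg/L × 1,900,000 L = 93,100 g cyanuric acid.
(a) At 96% purity: 93,100 / 0.96 = 96,980 g product.

(b) Volume: 2070 m³ = 2,070,000 L.
(b) Hardness to add: (205 − 139) = 66 mg/L as CaCO₃ × 2,070,000 L = 136,600 g as CaCO₃.
(b) Moles of Ca²⁺ (1 mol Ca²⁺ ≡ 1 mol CaCO₃): 136,600 / 100.1 g/mol = 1365 mol.
(b) Mass of CaCl₂·2H₂O: 1365 × 147 = 200,600 g.

(a) 97.0 kg; (b) 201 kg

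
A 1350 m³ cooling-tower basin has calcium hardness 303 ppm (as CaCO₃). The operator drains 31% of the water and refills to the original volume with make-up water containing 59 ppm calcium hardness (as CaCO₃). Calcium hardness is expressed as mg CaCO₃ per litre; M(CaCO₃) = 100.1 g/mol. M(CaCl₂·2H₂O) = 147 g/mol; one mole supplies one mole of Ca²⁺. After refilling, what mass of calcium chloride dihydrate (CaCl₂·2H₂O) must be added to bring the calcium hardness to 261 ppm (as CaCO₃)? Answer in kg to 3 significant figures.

Volume: 1350 m³ = 1,350,000 L.
After draining 31% and refilling: 303 × 0.69 + 59 × 0.31 = 227.36 ppm.
Deficit to target: 261 − 227.36 = 33.64 mg/L.
As CaCO₃: 33.64 mg/L × 1,350,000 L = 45,410 g; ÷ 100.1 = 453.7 mol Ca²⁺.
Mass: 453.7 × 147 = 66,690 g.

66.7 kg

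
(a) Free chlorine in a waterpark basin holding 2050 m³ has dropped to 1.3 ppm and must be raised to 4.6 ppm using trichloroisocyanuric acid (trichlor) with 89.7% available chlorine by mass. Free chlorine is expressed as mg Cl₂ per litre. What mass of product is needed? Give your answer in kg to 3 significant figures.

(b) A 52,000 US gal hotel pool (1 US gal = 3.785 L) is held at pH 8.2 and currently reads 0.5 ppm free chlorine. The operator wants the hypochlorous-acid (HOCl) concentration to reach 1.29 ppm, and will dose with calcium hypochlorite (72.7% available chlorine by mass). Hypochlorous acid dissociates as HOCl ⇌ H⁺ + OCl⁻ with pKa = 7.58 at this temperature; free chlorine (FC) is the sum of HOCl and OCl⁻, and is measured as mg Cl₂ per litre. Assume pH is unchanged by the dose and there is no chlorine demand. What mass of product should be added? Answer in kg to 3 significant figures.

(a) 7.54 kg; (b) 1.67 kg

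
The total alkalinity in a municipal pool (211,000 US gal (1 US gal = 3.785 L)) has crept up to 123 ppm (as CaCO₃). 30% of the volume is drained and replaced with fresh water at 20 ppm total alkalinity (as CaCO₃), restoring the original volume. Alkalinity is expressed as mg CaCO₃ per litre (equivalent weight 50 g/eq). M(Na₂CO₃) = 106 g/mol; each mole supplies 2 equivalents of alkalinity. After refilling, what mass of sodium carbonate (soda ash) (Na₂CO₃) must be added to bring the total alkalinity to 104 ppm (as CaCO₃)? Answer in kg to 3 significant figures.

10.1 kg

Volume: 211,000 US gal × 3.785 L/gal = 798,635 L.
After draining 30% and refilling: 123 × 0.70 + 20 × 0.30 = 92.1 ppm.
Deficit to target: 104 − 92.1 = 11.9 mg/L.
As CaCO₃: 11.9 mg/L × 798,635 L = 9504 g; ÷ 50 g/eq ÷ 2 = 95.04 mol Na₂CO₃.
Mass: 95.04 × 106 = 10,070 g.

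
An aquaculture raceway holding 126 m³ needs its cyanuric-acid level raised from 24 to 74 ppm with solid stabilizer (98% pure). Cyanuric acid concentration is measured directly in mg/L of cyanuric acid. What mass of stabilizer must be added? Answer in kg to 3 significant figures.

6.43 kg

Volume: 126 m³ = 126,000 L.
CYA to add: (74 − 24) = 50 mg/L × 126,000 L = 6300 g cyanuric acid.
At 98% purity: 6300 / 0.98 = 6429 g product.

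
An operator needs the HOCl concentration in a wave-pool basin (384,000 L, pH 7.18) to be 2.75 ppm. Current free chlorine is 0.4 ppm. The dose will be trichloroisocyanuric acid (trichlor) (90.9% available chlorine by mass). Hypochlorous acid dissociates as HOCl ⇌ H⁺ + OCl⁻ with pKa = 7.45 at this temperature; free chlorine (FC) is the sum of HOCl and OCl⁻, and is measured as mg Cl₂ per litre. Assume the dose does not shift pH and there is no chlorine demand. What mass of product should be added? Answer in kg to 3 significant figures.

1.62 kg

[OCl⁻]/[HOCl] = 10^(pH − pKa) = 10^(7.18 − 7.45) = 0.537; fraction as HOCl = 1/(1 + 0.537) = 0.6506.
Free chlorine required for 2.75 ppm HOCl: 2.75 / 0.6506 = 4.227 ppm.
FC to add: 4.227 − 0.4 = 3.827 mg/L as Cl₂.
Cl₂ equivalent: 3.827 mg/L × 384,000 L = 1470 g.
Product at 90.9% available Cl: 1470 / 0.909 = 1617 g.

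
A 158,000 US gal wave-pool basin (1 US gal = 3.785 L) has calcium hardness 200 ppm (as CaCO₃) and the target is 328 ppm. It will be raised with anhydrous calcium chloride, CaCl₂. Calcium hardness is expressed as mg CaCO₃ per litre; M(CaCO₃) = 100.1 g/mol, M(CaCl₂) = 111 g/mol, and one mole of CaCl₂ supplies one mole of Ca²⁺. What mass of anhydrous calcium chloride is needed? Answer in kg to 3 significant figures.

Volume: 158,000 US gal × 3.785 L/gal = 598,030 L.
Hardness to add: (328 − 200) = 128 mg/L as CaCO₃ × 598,030 L = 76,550 g as CaCO₃.
Moles of Ca²⁺ (1 mol Ca²⁺ ≡ 1 mol CaCO₃): 76,550 / 100.1 g/mol = 764.7 mol.
Mass of CaCl₂: 764.7 × 111 = 84,880 g.

84.9 kg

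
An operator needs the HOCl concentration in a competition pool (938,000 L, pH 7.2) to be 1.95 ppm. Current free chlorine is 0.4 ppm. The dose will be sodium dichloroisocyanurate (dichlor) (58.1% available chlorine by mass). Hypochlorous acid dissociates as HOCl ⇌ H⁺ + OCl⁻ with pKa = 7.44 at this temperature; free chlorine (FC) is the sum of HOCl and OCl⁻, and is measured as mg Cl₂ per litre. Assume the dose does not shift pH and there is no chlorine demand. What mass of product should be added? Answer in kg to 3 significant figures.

4.31 kg

[OCl⁻]/[HOCl] = 10^(pH − pKa) = 10^(7.2 − 7.44) = 0.5754; fraction as HOCl = 1/(1 + 0.5754) = 0.6347.
Free chlorine required for 1.95 ppm HOCl: 1.95 / 0.6347 = 3.072 ppm.
FC to add: 3.072 − 0.4 = 2.672 mg/L as Cl₂.
Cl₂ equivalent: 2.672 mg/L × 938,000 L = 2506 g.
Product at 58.1% available Cl: 2506 / 0.581 = 4314 g.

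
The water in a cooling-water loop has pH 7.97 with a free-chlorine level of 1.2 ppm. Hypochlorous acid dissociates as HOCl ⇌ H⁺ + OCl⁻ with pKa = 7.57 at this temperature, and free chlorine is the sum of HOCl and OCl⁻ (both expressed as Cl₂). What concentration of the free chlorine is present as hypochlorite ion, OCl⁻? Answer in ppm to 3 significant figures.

[OCl⁻]/[HOCl] = 10^(pH − pKa) = 10^(7.97 − 7.57) = 10^0.40 = 2.512.
Fraction as HOCl = 1 / (1 + 2.512) = 0.2847.
OCl⁻ = (1 − 0.2847) × 1.2 ppm = 0.8583 ppm.

0.858 ppm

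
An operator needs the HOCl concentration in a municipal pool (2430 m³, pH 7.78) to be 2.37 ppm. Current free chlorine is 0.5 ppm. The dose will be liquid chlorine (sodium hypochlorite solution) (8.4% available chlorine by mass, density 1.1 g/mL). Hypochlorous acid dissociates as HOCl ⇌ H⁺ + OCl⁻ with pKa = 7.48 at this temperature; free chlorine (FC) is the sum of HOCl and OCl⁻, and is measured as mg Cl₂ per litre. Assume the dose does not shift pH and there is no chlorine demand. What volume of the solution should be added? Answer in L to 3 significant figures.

Volume: 2430 m³ = 2,430,000 L.
[OCl⁻]/[HOCl] = 10^(pH − pKa) = 10^(7.78 − 7.48) = 1.995; fraction as HOCl = 1/(1 + 1.995) = 0.3339.
Free chlorine required for 2.37 ppm HOCl: 2.37 / 0.3339 = 7.099 ppm.
FC to add: 7.099 − 0.5 = 6.599 mg/L as Cl₂.
Cl₂ equivalent: 6.599 mg/L × 2,430,000 L = 16,040 g.
Product at 8.4% available Cl: 16,040 / 0.084 = 190,900 g.
Volume: 190,900 g ÷ 1.1 g/mL = 173,500 mL.

174 L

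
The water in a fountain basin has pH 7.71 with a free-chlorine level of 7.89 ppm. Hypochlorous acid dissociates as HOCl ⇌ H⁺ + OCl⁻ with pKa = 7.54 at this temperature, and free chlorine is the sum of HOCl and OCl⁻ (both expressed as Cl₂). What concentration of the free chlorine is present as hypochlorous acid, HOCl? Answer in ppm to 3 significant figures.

3.18 ppm

[OCl⁻]/[HOCl] = 10^(pH − pKa) = 10^(7.71 − 7.54) = 10^0.17 = 1.479.
Fraction as HOCl = 1 / (1 + 1.479) = 0.4034.
HOCl = 0.4034 × 7.89 ppm = 3.183 ppm.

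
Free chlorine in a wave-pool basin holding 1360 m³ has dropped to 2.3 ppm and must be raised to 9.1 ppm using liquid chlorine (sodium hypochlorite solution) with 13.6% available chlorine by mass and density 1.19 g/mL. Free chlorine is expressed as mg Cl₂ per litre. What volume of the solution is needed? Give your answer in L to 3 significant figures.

57.1 L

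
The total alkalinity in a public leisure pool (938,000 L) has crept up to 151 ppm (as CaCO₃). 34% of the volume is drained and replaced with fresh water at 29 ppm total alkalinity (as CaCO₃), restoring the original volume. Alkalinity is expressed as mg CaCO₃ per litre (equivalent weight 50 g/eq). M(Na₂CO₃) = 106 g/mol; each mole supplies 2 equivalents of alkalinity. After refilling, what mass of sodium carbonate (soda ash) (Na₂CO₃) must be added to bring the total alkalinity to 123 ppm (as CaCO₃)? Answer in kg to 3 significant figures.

After draining 34% and refilling: 151 × 0.66 + 29 × 0.34 = 109.52 ppm.
Deficit to target: 123 − 109.52 = 13.48 mg/L.
As CaCO₃: 13.48 mg/L × 938,000 L = 12,640 g; ÷ 50 g/eq ÷ 2 = 126.4 mol Na₂CO₃.
Mass: 126.4 × 106 = 13,400 g.

13.4 kg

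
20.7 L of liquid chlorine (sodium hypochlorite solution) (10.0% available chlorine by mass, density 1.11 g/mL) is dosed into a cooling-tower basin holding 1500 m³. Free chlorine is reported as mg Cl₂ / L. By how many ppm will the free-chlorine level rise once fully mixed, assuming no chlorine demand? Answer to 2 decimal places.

Volume: 1500 m³ = 1,500,000 L.
Mass of solution: 20.7 L × 1000 mL/L × 1.11 g/mL = 22,980 g.
Available chlorine delivered: 22,980 g × 0.1 = 2298 g as Cl₂.
Concentration rise: 2298 g / 1,500,000 L = 1.532 mg/L = 1.53 ppm.

1.53 ppm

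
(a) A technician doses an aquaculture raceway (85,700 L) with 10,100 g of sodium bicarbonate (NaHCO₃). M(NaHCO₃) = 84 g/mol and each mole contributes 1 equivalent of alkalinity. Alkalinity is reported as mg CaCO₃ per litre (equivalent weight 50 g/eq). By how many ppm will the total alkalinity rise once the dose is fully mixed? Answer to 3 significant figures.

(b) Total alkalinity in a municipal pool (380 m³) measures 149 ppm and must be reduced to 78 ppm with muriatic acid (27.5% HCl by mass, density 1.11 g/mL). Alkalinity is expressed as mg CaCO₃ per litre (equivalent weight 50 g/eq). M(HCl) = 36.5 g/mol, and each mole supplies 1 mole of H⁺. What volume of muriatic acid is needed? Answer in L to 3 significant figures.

(a) Moles of NaHCO₃: 10,100 g ÷ 84 g/mol = 120.2 mol → 120.2 eq of alkalinity.
(a) As CaCO₃: 120.2 eq × 50 g/eq = 6012 g.
(a) Rise: 6012 g / 85,700 L × 1000 = 70.15 mg/L.

(b) Volume: 380 m³ = 380,000 L.
(b) Alkalinity to neutralize: (149 − 78) = 71 mg/L as CaCO₃ × 380,000 L = 26,980 g as CaCO₃.
(b) Equivalents of H⁺ required: 26,980 ÷ 50 g/eq = 539.6 eq = 539.6 mol HCl.
(b) Mass of HCl: 539.6 × 36.5 = 19,700 g.
(b) Mass of 27.5% solution: 19,700 / 0.275 = 71,620 g.
(b) Volume: 71,620 g ÷ 1.11 g/mL = 64,520 mL.

(a) 70.2 ppm; (b) 64.5 L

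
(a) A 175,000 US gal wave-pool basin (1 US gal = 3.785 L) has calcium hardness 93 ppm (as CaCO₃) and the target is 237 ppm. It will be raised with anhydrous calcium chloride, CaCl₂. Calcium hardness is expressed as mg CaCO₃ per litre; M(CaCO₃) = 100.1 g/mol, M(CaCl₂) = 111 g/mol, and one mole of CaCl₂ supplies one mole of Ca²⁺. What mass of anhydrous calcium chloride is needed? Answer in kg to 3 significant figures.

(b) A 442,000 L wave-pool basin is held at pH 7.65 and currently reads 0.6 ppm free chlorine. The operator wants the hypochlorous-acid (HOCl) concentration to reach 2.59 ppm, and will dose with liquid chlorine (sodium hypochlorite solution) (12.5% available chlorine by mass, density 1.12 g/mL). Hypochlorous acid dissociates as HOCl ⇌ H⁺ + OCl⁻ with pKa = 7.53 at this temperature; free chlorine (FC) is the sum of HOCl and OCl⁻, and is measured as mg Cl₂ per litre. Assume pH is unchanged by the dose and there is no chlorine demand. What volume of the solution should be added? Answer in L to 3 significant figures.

(a) 106 kg; (b) 17.1 L

(a) Volume: 175,000 US gal × 3.785 L/gal = 662,375 L.
(a) Hardness to add: (237 − 93) = 144 mg/L as CaCO₃ × 662,375 L = 95,380 g as CaCO₃.
(a) Moles of Ca²⁺ (1 mol Ca²⁺ ≡ 1 mol CaCO₃): 95,380 / 100.1 g/mol = 952.9 mol.
(a) Mass of CaCl₂: 952.9 × 111 = 105,800 g.

(b) [OCl⁻]/[HOCl] = 10^(pH − pKa) = 10^(7.65 − 7.53) = 1.318; fraction as HOCl = 1/(1 + 1.318) = 0.4314.
(b) Free chlorine required for 2.59 ppm HOCl: 2.59 / 0.4314 = 6.004 ppm.
(b) FC to add: 6.004 − 0.6 = 5.404 mg/L as Cl₂.
(b) Cl₂ equivalent: 5.404 mg/L × 442,000 L = 2389 g.
(b) Product at 12.5% available Cl: 2389 / 0.125 = 19,110 g.
(b) Volume: 19,110 g ÷ 1.12 g/mL = 17,060 mL.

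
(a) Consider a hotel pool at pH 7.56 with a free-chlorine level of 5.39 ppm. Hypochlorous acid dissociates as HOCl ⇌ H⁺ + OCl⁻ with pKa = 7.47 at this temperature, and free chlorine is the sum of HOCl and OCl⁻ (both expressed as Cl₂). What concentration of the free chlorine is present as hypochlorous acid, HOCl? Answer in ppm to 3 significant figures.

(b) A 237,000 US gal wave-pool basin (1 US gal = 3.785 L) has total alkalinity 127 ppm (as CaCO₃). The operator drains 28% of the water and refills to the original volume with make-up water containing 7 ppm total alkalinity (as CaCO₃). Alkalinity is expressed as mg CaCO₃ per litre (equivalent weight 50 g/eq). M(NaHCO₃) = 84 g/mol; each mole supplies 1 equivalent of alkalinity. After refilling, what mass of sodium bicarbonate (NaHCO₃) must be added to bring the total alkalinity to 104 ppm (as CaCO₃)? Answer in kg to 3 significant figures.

(a) 2.42 ppm; (b) 16.0 kg

(a) [OCl⁻]/[HOCl] = 10^(pH − pKa) = 10^(7.56 − 7.47) = 10^0.09 = 1.23.
(a) Fraction as HOCl = 1 / (1 + 1.23) = 0.4484.
(a) HOCl = 0.4484 × 5.39 ppm = 2.417 ppm.

(b) Volume: 237,000 US gal × 3.785 L/gal = 897,045 L.
(b) After draining 28% and refilling: 127 × 0.72 + 7 × 0.28 = 93.4 ppm.
(b) Deficit to target: 104 − 93.4 = 10.6 mg/L.
(b) As CaCO₃: 10.6 mg/L × 897,045 L = 9509 g; ÷ 50 g/eq ÷ 1 = 190.2 mol NaHCO₃.
(b) Mass: 190.2 × 84 = 15,970 g.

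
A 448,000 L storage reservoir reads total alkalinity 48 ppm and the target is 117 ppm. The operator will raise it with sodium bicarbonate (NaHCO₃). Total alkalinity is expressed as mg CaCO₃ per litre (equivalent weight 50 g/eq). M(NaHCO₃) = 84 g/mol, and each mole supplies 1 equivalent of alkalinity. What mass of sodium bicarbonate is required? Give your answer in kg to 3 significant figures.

Alkalinity to add: (117 − 48) = 69 mg/L as CaCO₃ × 448,000 L = 30,910 g as CaCO₃.
Equivalents: 30,910 g ÷ 50 g/eq = 618.2 eq.
NaHCO₃ supplies 1 eq per mole → 618.2 mol.
Mass: 618.2 mol × 84 g/mol = 51,930 g.

51.9 kg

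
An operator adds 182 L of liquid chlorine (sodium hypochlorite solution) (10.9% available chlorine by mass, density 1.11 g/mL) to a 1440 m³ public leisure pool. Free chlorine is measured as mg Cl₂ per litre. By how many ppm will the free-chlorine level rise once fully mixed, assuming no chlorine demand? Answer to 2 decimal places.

Volume: 1440 m³ = 1,440,000 L.
Mass of solution: 182 L × 1000 mL/L × 1.11 g/mL = 202,000 g.
Available chlorine delivered: 202,000 g × 0.109 = 22,020 g as Cl₂.
Concentration rise: 22,020 g / 1,440,000 L = 15.29 mg/L = 15.29 ppm.

15.29 ppm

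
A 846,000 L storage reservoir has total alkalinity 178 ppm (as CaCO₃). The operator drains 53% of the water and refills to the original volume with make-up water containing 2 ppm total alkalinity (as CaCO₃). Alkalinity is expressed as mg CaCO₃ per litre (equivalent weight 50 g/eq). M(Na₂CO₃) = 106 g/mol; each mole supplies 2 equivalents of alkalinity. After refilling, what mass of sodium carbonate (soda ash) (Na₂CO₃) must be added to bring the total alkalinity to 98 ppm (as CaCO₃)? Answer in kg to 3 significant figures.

After draining 53% and refilling: 178 × 0.47 + 2 × 0.53 = 84.72 ppm.
Deficit to target: 98 − 84.72 = 13.28 mg/L.
As CaCO₃: 13.28 mg/L × 846,000 L = 11,230 g; ÷ 50 g/eq ÷ 2 = 112.3 mol Na₂CO₃.
Mass: 112.3 × 106 = 11,910 g.

11.9 kg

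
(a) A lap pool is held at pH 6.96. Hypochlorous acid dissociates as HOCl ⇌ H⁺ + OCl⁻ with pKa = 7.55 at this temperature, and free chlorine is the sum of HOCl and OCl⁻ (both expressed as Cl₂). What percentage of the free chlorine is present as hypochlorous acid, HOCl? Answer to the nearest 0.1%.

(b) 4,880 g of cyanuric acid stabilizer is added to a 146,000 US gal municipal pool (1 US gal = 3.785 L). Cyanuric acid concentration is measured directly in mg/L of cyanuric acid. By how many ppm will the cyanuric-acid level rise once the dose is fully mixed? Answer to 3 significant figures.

(a) [OCl⁻]/[HOCl] = 10^(pH − pKa) = 10^(6.96 − 7.55) = 10^-0.59 = 0.257.
(a) Fraction as HOCl = 1 / (1 + 0.257) = 0.7955.

(b) Volume: 146,000 US gal × 3.785 L/gal = 552,610 L.
(b) Rise: 4,880 g / 552,610 L × 1000 = 8.831 mg/L.

(a) 79.6%; (b) 8.83 ppm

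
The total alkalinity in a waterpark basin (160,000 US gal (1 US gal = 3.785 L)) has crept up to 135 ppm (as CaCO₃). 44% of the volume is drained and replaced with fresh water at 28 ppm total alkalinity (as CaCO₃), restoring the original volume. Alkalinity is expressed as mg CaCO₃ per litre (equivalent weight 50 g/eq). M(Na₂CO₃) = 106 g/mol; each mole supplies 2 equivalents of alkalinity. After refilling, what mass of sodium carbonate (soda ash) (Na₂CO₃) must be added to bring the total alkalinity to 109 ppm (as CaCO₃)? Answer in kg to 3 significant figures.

13.5 kg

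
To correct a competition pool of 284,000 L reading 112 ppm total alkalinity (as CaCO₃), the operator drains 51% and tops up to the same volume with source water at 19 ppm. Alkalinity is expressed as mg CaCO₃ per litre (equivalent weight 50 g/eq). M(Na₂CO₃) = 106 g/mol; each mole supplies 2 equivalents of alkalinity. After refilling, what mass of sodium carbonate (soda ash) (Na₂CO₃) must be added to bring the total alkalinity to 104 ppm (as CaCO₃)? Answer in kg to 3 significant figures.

After draining 51% and refilling: 112 × 0.49 + 19 × 0.51 = 64.57 ppm.
Deficit to target: 104 − 64.57 = 39.43 mg/L.
As CaCO₃: 39.43 mg/L × 284,000 L = 11,200 g; ÷ 50 g/eq ÷ 2 = 112 mol Na₂CO₃.
Mass: 112 × 106 = 11,870 g.

11.9 kg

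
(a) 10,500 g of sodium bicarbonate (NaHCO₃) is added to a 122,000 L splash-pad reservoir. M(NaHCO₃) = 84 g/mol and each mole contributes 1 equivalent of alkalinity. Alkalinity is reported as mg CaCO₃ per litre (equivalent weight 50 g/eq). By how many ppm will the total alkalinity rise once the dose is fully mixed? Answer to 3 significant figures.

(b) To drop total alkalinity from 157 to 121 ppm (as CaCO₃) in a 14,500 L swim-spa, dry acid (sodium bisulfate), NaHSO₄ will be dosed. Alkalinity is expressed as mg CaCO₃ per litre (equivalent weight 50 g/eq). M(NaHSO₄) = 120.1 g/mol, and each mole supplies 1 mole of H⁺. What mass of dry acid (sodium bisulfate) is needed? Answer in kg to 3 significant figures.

(a) 51.2 ppm; (b) 1.25 kg

(a) Moles of NaHCO₃: 10,500 g ÷ 84 g/mol = 125 mol → 125 eq of alkalinity.
(a) As CaCO₃: 125 eq × 50 g/eq = 6250 g.
(a) Rise: 6250 g / 122,000 L × 1000 = 51.23 mg/L.

(b) Alkalinity to neutralize: (157 − 121) = 36 mg/L as CaCO₃ × 14,500 L = 522 g as CaCO₃.
(b) Equivalents of H⁺ required: 522 ÷ 50 g/eq = 10.44 eq = 10.44 mol NaHSO₄.
(b) Mass of NaHSO₄: 10.44 × 120.1 = 1254 g.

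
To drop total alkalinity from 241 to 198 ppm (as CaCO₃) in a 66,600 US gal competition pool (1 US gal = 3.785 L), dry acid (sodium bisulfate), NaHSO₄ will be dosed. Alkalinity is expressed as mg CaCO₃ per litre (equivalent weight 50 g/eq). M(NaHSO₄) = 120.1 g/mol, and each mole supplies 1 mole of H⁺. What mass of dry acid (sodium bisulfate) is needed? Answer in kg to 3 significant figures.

26.0 kg

Volume: 66,600 US gal × 3.785 L/gal = 252,081 L.
Alkalinity to neutralize: (241 − 198) = 43 mg/L as CaCO₃ × 252,081 L = 10,840 g as CaCO₃.
Equivalents of H⁺ required: 10,840 ÷ 50 g/eq = 216.8 eq = 216.8 mol NaHSO₄.
Mass of NaHSO₄: 216.8 × 120.1 = 26,040 g.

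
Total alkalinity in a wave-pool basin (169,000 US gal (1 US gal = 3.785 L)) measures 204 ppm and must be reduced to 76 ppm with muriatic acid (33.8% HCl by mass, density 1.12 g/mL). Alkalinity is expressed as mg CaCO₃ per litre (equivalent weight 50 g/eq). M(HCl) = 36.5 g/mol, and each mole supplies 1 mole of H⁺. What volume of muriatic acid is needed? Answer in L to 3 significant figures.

158 L

Volume: 169,000 US gal × 3.785 L/gal = 639,665 L.
Alkalinity to neutralize: (204 − 76) = 128 mg/L as CaCO₃ × 639,665 L = 81,880 g as CaCO₃.
Equivalents of H⁺ required: 81,880 ÷ 50 g/eq = 1638 eq = 1638 mol HCl.
Mass of HCl: 1638 × 36.5 = 59,770 g.
Mass of 33.8% solution: 59,770 / 0.338 = 176,800 g.
Volume: 176,800 g ÷ 1.12 g/mL = 157,900 mL.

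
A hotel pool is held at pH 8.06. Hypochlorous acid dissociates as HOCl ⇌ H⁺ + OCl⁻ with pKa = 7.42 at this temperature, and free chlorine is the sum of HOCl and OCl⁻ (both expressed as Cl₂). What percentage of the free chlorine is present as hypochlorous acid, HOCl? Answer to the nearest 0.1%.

18.6%

[OCl⁻]/[HOCl] = 10^(pH − pKa) = 10^(8.06 − 7.42) = 10^0.64 = 4.365.
Fraction as HOCl = 1 / (1 + 4.365) = 0.1864.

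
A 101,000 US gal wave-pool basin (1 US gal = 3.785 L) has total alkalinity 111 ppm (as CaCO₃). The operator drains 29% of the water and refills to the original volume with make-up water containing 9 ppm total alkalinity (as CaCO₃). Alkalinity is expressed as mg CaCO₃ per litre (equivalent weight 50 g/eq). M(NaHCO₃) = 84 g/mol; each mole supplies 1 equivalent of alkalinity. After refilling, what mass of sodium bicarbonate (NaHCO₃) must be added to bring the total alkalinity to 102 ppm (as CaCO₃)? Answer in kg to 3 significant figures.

Volume: 101,000 US gal × 3.785 L/gal = 382,285 L.
After draining 29% and refilling: 111 × 0.71 + 9 × 0.29 = 81.42 ppm.
Deficit to target: 102 − 81.42 = 20.58 mg/L.
As CaCO₃: 20.58 mg/L × 382,285 L = 7867 g; ÷ 50 g/eq ÷ 1 = 157.3 mol NaHCO₃.
Mass: 157.3 × 84 = 13,220 g.

13.2 kg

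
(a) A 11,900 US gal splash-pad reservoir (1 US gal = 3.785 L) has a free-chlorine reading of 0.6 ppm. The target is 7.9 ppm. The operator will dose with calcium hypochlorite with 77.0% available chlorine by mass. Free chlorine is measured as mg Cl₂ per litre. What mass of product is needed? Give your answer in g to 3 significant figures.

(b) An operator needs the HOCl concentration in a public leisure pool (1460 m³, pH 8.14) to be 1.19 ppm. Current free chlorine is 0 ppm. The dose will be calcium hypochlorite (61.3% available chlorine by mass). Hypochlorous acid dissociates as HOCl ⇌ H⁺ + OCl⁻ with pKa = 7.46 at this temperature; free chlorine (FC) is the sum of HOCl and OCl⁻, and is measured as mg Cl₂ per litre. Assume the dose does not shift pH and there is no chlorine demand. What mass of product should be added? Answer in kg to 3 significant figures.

(a) 427 g; (b) 16.4 kg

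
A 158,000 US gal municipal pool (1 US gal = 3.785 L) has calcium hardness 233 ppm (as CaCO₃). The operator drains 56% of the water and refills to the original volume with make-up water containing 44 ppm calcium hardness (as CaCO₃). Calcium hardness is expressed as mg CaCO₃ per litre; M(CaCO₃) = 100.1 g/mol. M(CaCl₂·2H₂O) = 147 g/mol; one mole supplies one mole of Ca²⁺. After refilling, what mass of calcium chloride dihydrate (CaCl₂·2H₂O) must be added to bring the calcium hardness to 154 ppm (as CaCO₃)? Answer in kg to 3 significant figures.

Volume: 158,000 US gal × 3.785 L/gal = 598,030 L.
After draining 56% and refilling: 233 × 0.44 + 44 × 0.56 = 127.16 ppm.
Deficit to target: 154 − 127.16 = 26.84 mg/L.
As CaCO₃: 26.84 mg/L × 598,030 L = 16,050 g; ÷ 100.1 = 160.4 mol Ca²⁺.
Mass: 160.4 × 147 = 23,570 g.

23.6 kg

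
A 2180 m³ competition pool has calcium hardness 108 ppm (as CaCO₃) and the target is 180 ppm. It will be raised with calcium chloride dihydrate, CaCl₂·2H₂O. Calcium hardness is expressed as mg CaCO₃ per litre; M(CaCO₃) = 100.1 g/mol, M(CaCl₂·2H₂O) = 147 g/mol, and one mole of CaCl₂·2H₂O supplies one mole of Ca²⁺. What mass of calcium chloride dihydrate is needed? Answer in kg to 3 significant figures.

Volume: 2180 m³ = 2,180,000 L.
Hardness to add: (180 − 108) = 72 mg/L as CaCO₃ × 2,180,000 L = 157,000 g as CaCO₃.
Moles of Ca²⁺ (1 mol Ca²⁺ ≡ 1 mol CaCO₃): 157,000 / 100.1 g/mol = 1568 mol.
Mass of CaCl₂·2H₂O: 1568 × 147 = 230,500 g.

231 kg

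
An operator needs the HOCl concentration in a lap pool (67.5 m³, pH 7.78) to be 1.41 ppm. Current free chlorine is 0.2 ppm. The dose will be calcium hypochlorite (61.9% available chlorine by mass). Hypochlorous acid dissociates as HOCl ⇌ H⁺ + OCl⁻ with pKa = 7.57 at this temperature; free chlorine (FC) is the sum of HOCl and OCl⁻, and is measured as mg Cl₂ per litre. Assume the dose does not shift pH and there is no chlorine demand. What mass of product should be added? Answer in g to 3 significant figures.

381 g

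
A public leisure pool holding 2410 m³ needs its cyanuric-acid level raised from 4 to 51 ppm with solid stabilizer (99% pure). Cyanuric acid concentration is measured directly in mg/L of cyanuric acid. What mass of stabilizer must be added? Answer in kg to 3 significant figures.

Volume: 2410 m³ = 2,410,000 L.
CYA to add: (51 − 4) = 47 mg/L × 2,410,000 L = 113,300 g cyanuric acid.
At 99% purity: 113,300 / 0.99 = 114,400 g product.

114 kg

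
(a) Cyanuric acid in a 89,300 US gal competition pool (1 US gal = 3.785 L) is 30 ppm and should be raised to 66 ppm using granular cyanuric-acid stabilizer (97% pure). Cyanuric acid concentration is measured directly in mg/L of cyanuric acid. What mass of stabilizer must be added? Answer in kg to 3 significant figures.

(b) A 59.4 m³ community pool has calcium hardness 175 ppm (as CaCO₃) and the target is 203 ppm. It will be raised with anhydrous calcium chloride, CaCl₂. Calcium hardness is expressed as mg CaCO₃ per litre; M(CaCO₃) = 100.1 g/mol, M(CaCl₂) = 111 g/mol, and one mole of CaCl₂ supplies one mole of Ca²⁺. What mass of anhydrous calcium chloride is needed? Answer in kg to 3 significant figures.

(a) Volume: 89,300 US gal × 3.785 L/gal = 338,000 L.
(a) CYA to add: (66 − 30) = 36 mg/L × 338,000 L = 12,170 g cyanuric acid.
(a) At 97% purity: 12,170 / 0.97 = 12,540 g product.

(b) Volume: 59.4 m³ = 59,400 L.
(b) Hardness to add: (203 − 175) = 28 mg/L as CaCO₃ × 59,400 L = 1663 g as CaCO₃.
(b) Moles of Ca²⁺ (1 mol Ca²⁺ ≡ 1 mol CaCO₃): 1663 / 100.1 g/mol = 16.62 mol.
(b) Mass of CaCl₂: 16.62 × 111 = 1844 g.

(a) 12.5 kg; (b) 1.84 kg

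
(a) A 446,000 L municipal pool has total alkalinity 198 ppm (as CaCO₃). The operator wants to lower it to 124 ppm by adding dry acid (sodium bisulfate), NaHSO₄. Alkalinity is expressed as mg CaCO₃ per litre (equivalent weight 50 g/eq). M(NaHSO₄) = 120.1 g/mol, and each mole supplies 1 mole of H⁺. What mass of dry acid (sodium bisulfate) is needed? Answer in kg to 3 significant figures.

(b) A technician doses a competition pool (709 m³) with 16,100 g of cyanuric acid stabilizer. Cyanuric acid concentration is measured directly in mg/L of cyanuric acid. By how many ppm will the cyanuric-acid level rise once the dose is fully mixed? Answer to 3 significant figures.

(a) Alkalinity to neutralize: (198 − 124) = 74 mg/L as CaCO₃ × 446,000 L = 33,000 g as CaCO₃.
(a) Equivalents of H⁺ required: 33,000 ÷ 50 g/eq = 660.1 eq = 660.1 mol NaHSO₄.
(a) Mass of NaHSO₄: 660.1 × 120.1 = 79,280 g.

(b) Volume: 709 m³ = 709,000 L.
(b) Rise: 16,100 g / 709,000 L × 1000 = 22.71 mg/L.

(a) 79.3 kg; (b) 22.7 ppm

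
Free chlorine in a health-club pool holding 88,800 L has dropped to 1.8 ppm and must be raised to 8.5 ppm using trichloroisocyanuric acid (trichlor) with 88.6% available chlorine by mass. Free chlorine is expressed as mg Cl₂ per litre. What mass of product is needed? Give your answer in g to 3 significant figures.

672 g

Chlorine deficit: 8.5 − 1.8 = 6.7 ppm = 6.7 mg/L as Cl₂.
Cl₂ equivalent needed: 6.7 mg/L × 88,800 L = 595,000 mg = 595 g.
Product at 88.6% available chlorine: 595 / 0.886 = 671.5 g.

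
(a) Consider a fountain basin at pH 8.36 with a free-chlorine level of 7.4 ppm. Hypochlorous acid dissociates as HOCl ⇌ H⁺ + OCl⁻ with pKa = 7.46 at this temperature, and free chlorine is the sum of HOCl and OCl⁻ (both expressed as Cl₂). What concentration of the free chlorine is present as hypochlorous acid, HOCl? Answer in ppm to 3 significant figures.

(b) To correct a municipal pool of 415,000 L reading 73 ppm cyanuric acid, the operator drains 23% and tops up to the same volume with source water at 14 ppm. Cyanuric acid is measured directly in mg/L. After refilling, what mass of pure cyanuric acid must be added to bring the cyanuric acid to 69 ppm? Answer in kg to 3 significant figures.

(a) 0.827 ppm; (b) 3.97 kg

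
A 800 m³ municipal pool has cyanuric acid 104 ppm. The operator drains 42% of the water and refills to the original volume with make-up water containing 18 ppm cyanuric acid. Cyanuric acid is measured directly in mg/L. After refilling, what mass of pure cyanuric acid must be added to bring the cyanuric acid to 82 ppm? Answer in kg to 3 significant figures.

11.3 kg

Volume: 800 m³ = 800,000 L.
After draining 42% and refilling: 104 × 0.58 + 18 × 0.42 = 67.88 ppm.
Deficit to target: 82 − 67.88 = 14.12 mg/L.
Mass: 14.12 mg/L × 800,000 L = 11,300 g cyanuric acid.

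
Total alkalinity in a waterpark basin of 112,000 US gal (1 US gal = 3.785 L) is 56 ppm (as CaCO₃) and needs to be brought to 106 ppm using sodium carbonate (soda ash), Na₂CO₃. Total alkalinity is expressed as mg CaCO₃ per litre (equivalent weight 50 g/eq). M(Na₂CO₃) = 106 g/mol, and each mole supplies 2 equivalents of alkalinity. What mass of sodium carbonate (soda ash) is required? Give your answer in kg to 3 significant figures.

22.5 kg

Volume: 112,000 US gal × 3.785 L/gal = 423,920 L.
Alkalinity to add: (106 − 56) = 50 mg/L as CaCO₃ × 423,920 L = 21,200 g as CaCO₃.
Equivalents: 21,200 g ÷ 50 g/eq = 423.9 eq.
Each mole of Na₂CO₃ supplies 2 eq, so 423.9 / 2 = 212 mol.
Mass: 212 mol × 106 g/mol = 22,470 g.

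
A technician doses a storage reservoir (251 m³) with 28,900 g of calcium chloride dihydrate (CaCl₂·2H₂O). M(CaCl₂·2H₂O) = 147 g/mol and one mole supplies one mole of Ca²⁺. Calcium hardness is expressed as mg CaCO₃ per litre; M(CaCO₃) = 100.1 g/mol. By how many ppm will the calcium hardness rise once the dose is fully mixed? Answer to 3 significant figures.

Volume: 251 m³ = 251,000 L.
Moles of Ca²⁺: 28,900 g ÷ 147 g/mol = 196.6 mol.
As CaCO₃: 196.6 mol × 100.1 g/mol = 19,680 g.
Rise: 19,680 g / 251,000 L × 1000 = 78.4 mg/L.

78.4 ppm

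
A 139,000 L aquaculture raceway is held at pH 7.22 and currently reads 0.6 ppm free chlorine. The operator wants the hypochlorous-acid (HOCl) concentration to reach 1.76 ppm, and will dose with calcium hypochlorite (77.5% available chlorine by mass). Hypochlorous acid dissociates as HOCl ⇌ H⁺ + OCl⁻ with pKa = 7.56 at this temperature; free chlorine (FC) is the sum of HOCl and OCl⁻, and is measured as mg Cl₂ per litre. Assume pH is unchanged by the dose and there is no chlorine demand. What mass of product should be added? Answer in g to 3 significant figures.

352 g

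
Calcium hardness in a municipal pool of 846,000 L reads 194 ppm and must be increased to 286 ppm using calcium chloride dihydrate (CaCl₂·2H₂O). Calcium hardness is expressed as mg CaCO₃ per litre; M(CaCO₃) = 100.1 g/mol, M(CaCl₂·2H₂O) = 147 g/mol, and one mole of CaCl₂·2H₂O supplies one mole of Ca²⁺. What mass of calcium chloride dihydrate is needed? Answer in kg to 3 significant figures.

114 kg

Hardness to add: (286 − 194) = 92 mg/L as CaCO₃ × 846,000 L = 77,830 g as CaCO₃.
Moles of Ca²⁺ (1 mol Ca²⁺ ≡ 1 mol CaCO₃): 77,830 / 100.1 g/mol = 777.5 mol.
Mass of CaCl₂·2H₂O: 777.5 × 147 = 114,300 g.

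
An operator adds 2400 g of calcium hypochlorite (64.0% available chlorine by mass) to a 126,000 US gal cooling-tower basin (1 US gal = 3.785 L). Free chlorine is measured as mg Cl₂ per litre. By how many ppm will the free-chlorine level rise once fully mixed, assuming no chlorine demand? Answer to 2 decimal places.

3.22 ppm

Volume: 126,000 US gal × 3.785 L/gal = 476,910 L.
Available chlorine delivered: 2400 g × 0.64 = 1536 g as Cl₂.
Concentration rise: 1536 g / 476,910 L = 3.221 mg/L = 3.22 ppm.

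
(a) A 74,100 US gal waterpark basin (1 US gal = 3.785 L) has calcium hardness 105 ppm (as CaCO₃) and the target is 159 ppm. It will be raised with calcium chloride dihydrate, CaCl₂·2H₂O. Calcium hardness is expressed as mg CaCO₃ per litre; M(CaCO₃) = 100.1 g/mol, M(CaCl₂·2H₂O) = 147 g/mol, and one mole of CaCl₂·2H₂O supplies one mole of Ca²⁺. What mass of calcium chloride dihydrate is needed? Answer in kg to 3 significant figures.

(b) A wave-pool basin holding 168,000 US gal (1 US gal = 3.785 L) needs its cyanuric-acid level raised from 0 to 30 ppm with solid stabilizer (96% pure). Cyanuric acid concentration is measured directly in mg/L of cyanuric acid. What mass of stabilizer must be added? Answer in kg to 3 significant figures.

(a) Volume: 74,100 US gal × 3.785 L/gal = 280,468 L.
(a) Hardness to add: (159 − 105) = 54 mg/L as CaCO₃ × 280,468 L = 15,150 g as CaCO₃.
(a) Moles of Ca²⁺ (1 mol Ca²⁺ ≡ 1 mol CaCO₃): 15,150 / 100.1 g/mol = 151.3 mol.
(a) Mass of CaCl₂·2H₂O: 151.3 × 147 = 22,240 g.

(b) Volume: 168,000 US gal × 3.785 L/gal = 635,880 L.
(b) CYA to add: (30 − 0) = 30 mg/L × 635,880 L = 19,080 g cyanuric acid.
(b) At 96% purity: 19,080 / 0.96 = 19,870 g product.

(a) 22.2 kg; (b) 19.9 kg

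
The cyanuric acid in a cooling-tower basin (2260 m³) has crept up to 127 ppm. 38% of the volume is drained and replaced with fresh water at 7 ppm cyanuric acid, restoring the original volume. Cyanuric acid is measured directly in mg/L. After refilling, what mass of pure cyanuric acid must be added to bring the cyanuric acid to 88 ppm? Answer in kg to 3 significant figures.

14.9 kg

Volume: 2260 m³ = 2,260,000 L.
After draining 38% and refilling: 127 × 0.62 + 7 × 0.38 = 81.4 ppm.
Deficit to target: 88 − 81.4 = 6.6 mg/L.
Mass: 6.6 mg/L × 2,260,000 L = 14,920 g cyanuric acid.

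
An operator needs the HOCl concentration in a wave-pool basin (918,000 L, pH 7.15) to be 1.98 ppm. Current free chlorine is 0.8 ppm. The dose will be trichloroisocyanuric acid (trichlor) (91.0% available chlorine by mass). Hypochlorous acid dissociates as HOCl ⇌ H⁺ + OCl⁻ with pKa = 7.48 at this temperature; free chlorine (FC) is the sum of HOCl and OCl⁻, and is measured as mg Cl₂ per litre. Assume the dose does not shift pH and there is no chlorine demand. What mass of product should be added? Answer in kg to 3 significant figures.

2.12 kg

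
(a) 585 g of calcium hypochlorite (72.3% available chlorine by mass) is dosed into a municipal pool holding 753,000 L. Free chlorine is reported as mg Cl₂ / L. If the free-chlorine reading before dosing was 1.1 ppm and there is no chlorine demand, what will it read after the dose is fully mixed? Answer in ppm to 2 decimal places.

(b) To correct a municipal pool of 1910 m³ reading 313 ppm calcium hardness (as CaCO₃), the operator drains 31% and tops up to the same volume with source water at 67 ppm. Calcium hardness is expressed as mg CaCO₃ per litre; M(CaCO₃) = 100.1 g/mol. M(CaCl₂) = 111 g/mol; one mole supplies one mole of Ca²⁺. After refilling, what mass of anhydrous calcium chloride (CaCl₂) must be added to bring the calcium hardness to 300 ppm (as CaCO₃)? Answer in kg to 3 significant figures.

(a) 1.66 ppm; (b) 134 kg

(a) Available chlorine delivered: 585 g × 0.723 = 423 g as Cl₂.
(a) Concentration rise: 423 g / 753,000 L = 0.5617 mg/L = 0.56 ppm.
(a) Final FC: 1.1 + 0.56 = 1.66 ppm.

(b) Volume: 1910 m³ = 1,910,000 L.
(b) After draining 31% and refilling: 313 × 0.69 + 67 × 0.31 = 236.74 ppm.
(b) Deficit to target: 300 − 236.74 = 63.26 mg/L.
(b) As CaCO₃: 63.26 mg/L × 1,910,000 L = 120,800 g; ÷ 100.1 = 1207 mol Ca²⁺.
(b) Mass: 1207 × 111 = 134,000 g.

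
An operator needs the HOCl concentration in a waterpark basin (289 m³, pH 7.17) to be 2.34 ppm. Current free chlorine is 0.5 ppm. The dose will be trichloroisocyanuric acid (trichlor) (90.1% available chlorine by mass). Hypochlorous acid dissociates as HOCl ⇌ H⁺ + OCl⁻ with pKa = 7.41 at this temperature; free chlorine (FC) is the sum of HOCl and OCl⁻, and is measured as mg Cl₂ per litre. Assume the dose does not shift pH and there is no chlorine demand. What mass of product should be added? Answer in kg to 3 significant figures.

Volume: 289 m³ = 289,000 L.
[OCl⁻]/[HOCl] = 10^(pH − pKa) = 10^(7.17 − 7.41) = 0.5754; fraction as HOCl = 1/(1 + 0.5754) = 0.6347.
Free chlorine required for 2.34 ppm HOCl: 2.34 / 0.6347 = 3.687 ppm.
FC to add: 3.687 − 0.5 = 3.187 mg/L as Cl₂.
Cl₂ equivalent: 3.187 mg/L × 289,000 L = 920.9 g.
Product at 90.1% available Cl: 920.9 / 0.901 = 1022 g.

1.02 kg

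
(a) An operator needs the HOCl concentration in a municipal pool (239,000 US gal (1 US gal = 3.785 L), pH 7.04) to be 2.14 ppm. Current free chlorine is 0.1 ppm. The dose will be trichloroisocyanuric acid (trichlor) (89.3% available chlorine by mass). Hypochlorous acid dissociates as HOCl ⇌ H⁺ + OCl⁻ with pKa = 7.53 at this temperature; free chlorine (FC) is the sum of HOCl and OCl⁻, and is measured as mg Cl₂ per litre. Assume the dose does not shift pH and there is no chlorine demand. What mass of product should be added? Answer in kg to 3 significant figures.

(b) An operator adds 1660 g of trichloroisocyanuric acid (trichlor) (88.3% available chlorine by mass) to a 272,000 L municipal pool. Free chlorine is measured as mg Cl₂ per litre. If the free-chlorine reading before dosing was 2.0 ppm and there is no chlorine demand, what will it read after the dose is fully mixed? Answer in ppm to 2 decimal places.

(a) 2.77 kg; (b) 7.39 ppm

(a) Volume: 239,000 US gal × 3.785 L/gal = 904,615 L.
(a) [OCl⁻]/[HOCl] = 10^(pH − pKa) = 10^(7.04 − 7.53) = 0.3236; fraction as HOCl = 1/(1 + 0.3236) = 0.7555.
(a) Free chlorine required for 2.14 ppm HOCl: 2.14 / 0.7555 = 2.832 ppm.
(a) FC to add: 2.832 − 0.1 = 2.732 mg/L as Cl₂.
(a) Cl₂ equivalent: 2.732 mg/L × 904,615 L = 2472 g.
(a) Product at 89.3% available Cl: 2472 / 0.893 = 2768 g.

(b) Available chlorine delivered: 1660 g × 0.883 = 1466 g as Cl₂.
(b) Concentration rise: 1466 g / 272,000 L = 5.389 mg/L = 5.39 ppm.
(b) Final FC: 2.0 + 5.39 = 7.39 ppm.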